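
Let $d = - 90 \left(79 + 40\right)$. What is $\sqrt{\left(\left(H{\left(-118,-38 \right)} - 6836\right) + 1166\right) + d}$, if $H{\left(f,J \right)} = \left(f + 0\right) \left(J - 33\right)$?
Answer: $i \sqrt{8002} \approx 89.454 i$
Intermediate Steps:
$H{\left(f,J \right)} = f \left(-33 + J\right)$
$d = -10710$ ($d = \left(-90\right) 119 = -10710$)
$\sqrt{\left(\left(H{\left(-118,-38 \right)} - 6836\right) + 1166\right) + d} = \sqrt{\left(\left(- 118 \left(-33 - 38\right) - 6836\right) + 1166\right) - 10710} = \sqrt{\left(\left(\left(-118\right) \left(-71\right) - 6836\right) + 1166\right) - 10710} = \sqrt{\left(\left(8378 - 6836\right) + 1166\right) - 10710} = \sqrt{\left(1542 + 1166\right) - 10710} = \sqrt{2708 - 10710} = \sqrt{-8002} = i \sqrt{8002}$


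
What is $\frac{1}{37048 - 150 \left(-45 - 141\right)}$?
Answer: $\frac{1}{64948} \approx 1.5397 \cdot 10^{-5}$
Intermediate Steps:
$\frac{1}{37048 - 150 \left(-45 - 141\right)} = \frac{1}{37048 - -27900} = \frac{1}{37048 + 27900} = \frac{1}{64948}$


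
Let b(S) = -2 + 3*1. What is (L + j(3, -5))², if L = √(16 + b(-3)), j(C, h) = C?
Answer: (3 + √17)² ≈ 50.739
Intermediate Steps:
b(S) = 1 (b(S) = -2 + 3 = 1)
L = √17 (L = √(16 + 1) = √17 ≈ 4.1231)
(L + j(3, -5))² = (√17 + 3)² = (3 + √17)²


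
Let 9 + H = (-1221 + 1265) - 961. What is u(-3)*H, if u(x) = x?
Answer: 2778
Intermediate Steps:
H = -926 (H = -9 + ((-1221 + 1265) - 961) = -9 + (44 - 961) = -9 - 917 = -926)
u(-3)*H = -3*(-926) = 2778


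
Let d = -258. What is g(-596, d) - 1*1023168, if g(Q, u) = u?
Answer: -1023426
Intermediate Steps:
g(-596, d) - 1*1023168 = -258 - 1*1023168 = -258 - 1023168 = -1023426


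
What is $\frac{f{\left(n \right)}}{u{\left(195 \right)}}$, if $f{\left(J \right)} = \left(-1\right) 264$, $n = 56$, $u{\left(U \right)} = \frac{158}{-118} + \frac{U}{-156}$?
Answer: $\frac{62304}{611} \approx 101.97$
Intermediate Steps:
$u{\left(U \right)} = - \frac{79}{59} - \frac{U}{156}$ ($u{\left(U \right)} = 158 \left(- \frac{1}{118}\right) + U \left(- \frac{1}{156}\right) = - \frac{79}{59} - \frac{U}{156}$)
$f{\left(J \right)} = -264$
$\frac{f{\left(n \right)}}{u{\left(195 \right)}} = - \frac{264}{- \frac{79}{59} - \frac{5}{4}} = - \frac{264}{- \frac{611}{236}} = \left(-264\right) \left(- \frac{236}{611}\right) = \frac{62304}{611}$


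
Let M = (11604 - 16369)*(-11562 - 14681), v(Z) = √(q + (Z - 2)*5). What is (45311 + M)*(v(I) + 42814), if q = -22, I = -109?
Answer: 5355740521684 + 125093206*I*√577 ≈ 5.3557e+12 + 3.0048e+9*I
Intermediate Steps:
v(Z) = √(-32 + 5*Z) (v(Z) = √(-22 + (Z - 2)*5) = √(-22 + (-2 + Z)*5) = √(-22 + (-10 + 5*Z)) = √(-32 + 5*Z))
M = 125047895 (M = -4765*(-26243) = 125047895)
(45311 + M)*(v(I) + 42814) = (45311 + 125047895)*(√(-32 + 5*(-109)) + 42814) = 125093206*(√(-32 - 545) + 42814) = 125093206*(√(-577) + 42814) = 125093206*(I*√577 + 42814) = 125093206*(42814 + I*√577) = 5355740521684 + 125093206*I*√577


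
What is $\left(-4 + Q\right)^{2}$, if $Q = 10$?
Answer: $36$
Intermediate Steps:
$\left(-4 + Q\right)^{2} = \left(-4 + 10\right)^{2} = 6^{2} = 36$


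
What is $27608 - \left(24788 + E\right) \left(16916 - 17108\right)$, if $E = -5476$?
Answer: $3735512$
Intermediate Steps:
$27608 - \left(24788 + E\right) \left(16916 - 17108\right) = 27608 - \left(24788 - 5476\right) \left(16916 - 17108\right) = 27608 - 19312 \left(-192\right) = 27608 - -3707904 = 27608 + 3707904 = 3735512$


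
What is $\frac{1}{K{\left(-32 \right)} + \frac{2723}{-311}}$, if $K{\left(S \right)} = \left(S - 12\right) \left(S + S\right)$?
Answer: $\frac{311}{873053} \approx 0.00035622$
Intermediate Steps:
$K{\left(S \right)} = 2 S \left(-12 + S\right)$ ($K{\left(S \right)} = \left(-12 + S\right) 2 S = 2 S \left(-12 + S\right)$)
$\frac{1}{K{\left(-32 \right)} + \frac{2723}{-311}} = \frac{1}{2 \left(-32\right) \left(-12 - 32\right) + \frac{2723}{-311}} = \frac{1}{2 \left(-32\right) \left(-44\right) + 2723 \left(- \frac{1}{311}\right)} = \frac{1}{2816 - \frac{2723}{311}} = \frac{1}{\frac{873053}{311}} = \frac{311}{873053}$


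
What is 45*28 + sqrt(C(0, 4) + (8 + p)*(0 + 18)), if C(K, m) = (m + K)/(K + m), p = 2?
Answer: 1260 + sqrt(181) ≈ 1273.5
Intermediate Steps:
C(K, m) = 1 (C(K, m) = (K + m)/(K + m) = 1)
45*28 + sqrt(C(0, 4) + (8 + p)*(0 + 18)) = 45*28 + sqrt(1 + (8 + 2)*(0 + 18)) = 1260 + sqrt(1 + 10*18) = 1260 + sqrt(1 + 180) = 1260 + sqrt(181)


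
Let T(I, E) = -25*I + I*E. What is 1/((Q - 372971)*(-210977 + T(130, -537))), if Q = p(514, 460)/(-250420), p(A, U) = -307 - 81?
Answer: 62605/6632221162098246 ≈ 9.4395e-12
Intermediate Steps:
p(A, U) = -388
T(I, E) = -25*I + E*I
Q = 97/62605 (Q = -388/(-250420) = -388*(-1/250420) = 97/62605 ≈ 0.0015494)
1/((Q - 372971)*(-210977 + T(130, -537))) = 1/((97/62605 - 372971)*(-210977 + 130*(-25 - 537))) = 1/(-23349849358*(-210977 + 130*(-562))/62605) = 1/(-23349849358*(-210977 - 73060)/62605) = 1/(-23349849358/62605*(-284037)) = 1/(6632221162098246/62605) = 62605/6632221162098246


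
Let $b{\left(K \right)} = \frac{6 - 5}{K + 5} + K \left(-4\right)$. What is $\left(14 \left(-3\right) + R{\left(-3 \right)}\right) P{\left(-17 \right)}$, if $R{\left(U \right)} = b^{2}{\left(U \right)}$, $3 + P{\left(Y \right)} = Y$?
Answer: $-2285$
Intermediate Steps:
$P{\left(Y \right)} = -3 + Y$
$b{\left(K \right)} = \frac{1}{5 + K} - 4 K$ ($b{\left(K \right)} = 1 \frac{1}{5 + K} - 4 K = \frac{1}{5 + K} - 4 K$)
$R{\left(U \right)} = \frac{\left(1 - 20 U - 4 U^{2}\right)^{2}}{\left(5 + U\right)^{2}}$ ($R{\left(U \right)} = \left(\frac{1 - 20 U - 4 U^{2}}{5 + U}\right)^{2} = \frac{\left(1 - 20 U - 4 U^{2}\right)^{2}}{\left(5 + U\right)^{2}}$)
$\left(14 \left(-3\right) + R{\left(-3 \right)}\right) P{\left(-17 \right)} = \left(14 \left(-3\right) + \frac{\left(-1 + 4 \left(-3\right)^{2} + 20 \left(-3\right)\right)^{2}}{\left(5 - 3\right)^{2}}\right) \left(-3 - 17\right) = \left(-42 + \frac{\left(-1 + 4 \cdot 9 - 60\right)^{2}}{4}\right) \left(-20\right) = \left(-42 + \frac{\left(-1 + 36 - 60\right)^{2}}{4}\right) \left(-20\right) = \left(-42 + \frac{\left(-25\right)^{2}}{4}\right) \left(-20\right) = \left(-42 + \frac{1}{4} \cdot 625\right) \left(-20\right) = \left(-42 + \frac{625}{4}\right) \left(-20\right) = \frac{457}{4} \left(-20\right) = -2285$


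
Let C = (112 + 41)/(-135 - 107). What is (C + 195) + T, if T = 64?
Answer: 62525/242 ≈ 258.37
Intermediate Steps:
C = -153/242 (C = 153/(-242) = 153*(-1/242) = -153/242 ≈ -0.63223)
(C + 195) + T = (-153/242 + 195) + 64 = 47037/242 + 64 = 62525/242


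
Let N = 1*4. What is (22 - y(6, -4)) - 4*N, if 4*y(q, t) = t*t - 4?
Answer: 3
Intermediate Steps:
N = 4
y(q, t) = -1 + t²/4 (y(q, t) = (t*t - 4)/4 = (t² - 4)/4 = (-4 + t²)/4 = -1 + t²/4)
(22 - y(6, -4)) - 4*N = (22 - (-1 + (¼)*(-4)²)) - 4*4 = (22 - (-1 + (¼)*16)) - 16 = (22 - (-1 + 4)) - 16 = (22 - 3) - 16 = 19 - 16 = 3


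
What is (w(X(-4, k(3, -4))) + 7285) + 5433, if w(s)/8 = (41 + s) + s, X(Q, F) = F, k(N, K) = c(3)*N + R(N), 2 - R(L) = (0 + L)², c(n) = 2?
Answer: 13030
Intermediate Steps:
R(L) = 2 - L² (R(L) = 2 - (0 + L)² = 2 - L²)
k(N, K) = 2 - N² + 2*N (k(N, K) = 2*N + (2 - N²) = 2 - N² + 2*N)
w(s) = 328 + 16*s (w(s) = 8*((41 + s) + s) = 8*(41 + 2*s) = 328 + 16*s)
(w(X(-4, k(3, -4))) + 7285) + 5433 = ((328 + 16*(2 - 1*3² + 2*3)) + 7285) + 5433 = ((328 + 16*(2 - 1*9 + 6)) + 7285) + 5433 = ((328 + 16*(2 - 9 + 6)) + 7285) + 5433 = ((328 + 16*(-1)) + 7285) + 5433 = ((328 - 16) + 7285) + 5433 = (312 + 7285) + 5433 = 7597 + 5433 = 13030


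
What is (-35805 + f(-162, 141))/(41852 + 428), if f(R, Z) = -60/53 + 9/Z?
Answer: -22298229/26329870 ≈ -0.84688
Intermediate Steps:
f(R, Z) = -60/53 + 9/Z (f(R, Z) = -60*1/53 + 9/Z = -60/53 + 9/Z)
(-35805 + f(-162, 141))/(41852 + 428) = (-35805 + (-60/53 + 9/141))/(41852 + 428) = (-35805 + (-60/53 + 9*(1/141)))/42280 = (-35805 + (-60/53 + 3/47))*(1/42280) = (-35805 - 2661/2491)*(1/42280) = -89192916/2491*1/42280 = -22298229/26329870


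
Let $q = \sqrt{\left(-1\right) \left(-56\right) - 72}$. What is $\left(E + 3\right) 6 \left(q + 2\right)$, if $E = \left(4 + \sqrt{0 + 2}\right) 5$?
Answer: $12 \left(1 + 2 i\right) \left(23 + 5 \sqrt{2}\right) \approx 360.85 + 721.71 i$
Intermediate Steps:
$q = 4 i$ ($q = \sqrt{56 - 72} = \sqrt{-16} = 4 i \approx 4.0 i$)
$E = 20 + 5 \sqrt{2}$ ($E = \left(4 + \sqrt{2}\right) 5 = 20 + 5 \sqrt{2} \approx 27.071$)
$\left(E + 3\right) 6 \left(q + 2\right) = \left(\left(20 + 5 \sqrt{2}\right) + 3\right) 6 \left(4 i + 2\right) = \left(23 + 5 \sqrt{2}\right) 6 \left(2 + 4 i\right) = \left(138 + 30 \sqrt{2}\right) \left(2 + 4 i\right) = \left(2 + 4 i\right) \left(138 + 30 \sqrt{2}\right)$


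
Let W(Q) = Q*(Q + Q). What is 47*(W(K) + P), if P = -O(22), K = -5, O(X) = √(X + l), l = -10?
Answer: 2350 - 94*√3 ≈ 2187.2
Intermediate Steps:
O(X) = √(-10 + X) (O(X) = √(X - 10) = √(-10 + X))
P = -2*√3 (P = -√(-10 + 22) = -√12 = -2*√3 ≈ -3.4641)
W(Q) = 2*Q² (W(Q) = Q*(2*Q) = 2*Q²)
47*(W(K) + P) = 47*(2*(-5)² - 2*√3) = 47*(2*25 - 2*√3) = 47*(50 - 2*√3) = 2350 - 94*√3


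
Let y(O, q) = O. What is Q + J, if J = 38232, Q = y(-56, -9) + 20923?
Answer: 59099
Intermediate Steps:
Q = 20867 (Q = -56 + 20923 = 20867)
Q + J = 20867 + 38232 = 59099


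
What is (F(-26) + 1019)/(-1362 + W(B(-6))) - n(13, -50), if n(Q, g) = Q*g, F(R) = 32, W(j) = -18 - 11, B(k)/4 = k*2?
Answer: 903099/1391 ≈ 649.24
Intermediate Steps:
B(k) = 8*k (B(k) = 4*(k*2) = 4*(2*k) = 8*k)
W(j) = -29
(F(-26) + 1019)/(-1362 + W(B(-6))) - n(13, -50) = (32 + 1019)/(-1362 - 29) - 13*(-50) = 1051/(-1391) - 1*(-650) = 1051*(-1/1391) + 650 = -1051/1391 + 650 = 903099/1391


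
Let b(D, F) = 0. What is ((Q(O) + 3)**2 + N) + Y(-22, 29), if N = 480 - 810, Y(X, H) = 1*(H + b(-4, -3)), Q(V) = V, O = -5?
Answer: -297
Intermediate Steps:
Y(X, H) = H (Y(X, H) = 1*(H + 0) = 1*H = H)
N = -330
((Q(O) + 3)**2 + N) + Y(-22, 29) = ((-5 + 3)**2 - 330) + 29 = ((-2)**2 - 330) + 29 = (4 - 330) + 29 = -326 + 29 = -297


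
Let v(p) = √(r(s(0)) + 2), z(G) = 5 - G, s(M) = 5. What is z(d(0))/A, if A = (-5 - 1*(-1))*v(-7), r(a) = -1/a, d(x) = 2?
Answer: -√5/4 ≈ -0.55902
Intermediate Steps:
v(p) = 3*√5/5 (v(p) = √(-1/5 + 2) = √(-1*⅕ + 2) = √(-⅕ + 2) = √(9/5) = 3*√5/5)
A = -12*√5/5 (A = (-5 - 1*(-1))*(3*√5/5) = (-5 + 1)*(3*√5/5) = -12*√5/5 ≈ -5.3666)
z(d(0))/A = (5 - 1*2)/((-12*√5/5)) = (5 - 2)*(-√5/12) = 3*(-√5/12) = -√5/4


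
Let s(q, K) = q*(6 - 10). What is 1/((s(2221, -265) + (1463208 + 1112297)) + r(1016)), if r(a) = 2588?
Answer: 1/2569209 ≈ 3.8922e-7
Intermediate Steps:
s(q, K) = -4*q (s(q, K) = q*(-4) = -4*q)
1/((s(2221, -265) + (1463208 + 1112297)) + r(1016)) = 1/((-4*2221 + (1463208 + 1112297)) + 2588) = 1/((-8884 + 2575505) + 2588) = 1/(2566621 + 2588) = 1/2569209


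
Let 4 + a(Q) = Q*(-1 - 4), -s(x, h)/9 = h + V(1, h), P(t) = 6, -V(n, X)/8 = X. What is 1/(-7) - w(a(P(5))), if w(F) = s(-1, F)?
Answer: 14993/7 ≈ 2141.9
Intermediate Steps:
V(n, X) = -8*X
s(x, h) = 63*h (s(x, h) = -9*(h - 8*h) = -(-63)*h = 63*h)
a(Q) = -4 - 5*Q (a(Q) = -4 + Q*(-1 - 4) = -4 + Q*(-5) = -4 - 5*Q)
w(F) = 63*F
1/(-7) - w(a(P(5))) = 1/(-7) - 63*(-4 - 5*6) = -⅐ - 63*(-4 - 30) = -⅐ - 63*(-34) = -⅐ - 1*(-2142) = -⅐ + 2142 = 14993/7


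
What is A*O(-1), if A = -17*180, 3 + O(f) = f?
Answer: 12240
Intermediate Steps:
O(f) = -3 + f
A = -3060
A*O(-1) = -3060*(-3 - 1) = -3060*(-4) = 12240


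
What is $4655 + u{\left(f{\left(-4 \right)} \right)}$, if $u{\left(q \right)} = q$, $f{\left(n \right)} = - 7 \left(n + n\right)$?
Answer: $4711$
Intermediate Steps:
$f{\left(n \right)} = - 14 n$ ($f{\left(n \right)} = - 7 \cdot 2 n = - 14 n$)
$4655 + u{\left(f{\left(-4 \right)} \right)} = 4655 - -56 = 4655 + 56 = 4711$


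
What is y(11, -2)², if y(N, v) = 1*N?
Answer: 121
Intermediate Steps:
y(N, v) = N
y(11, -2)² = 11² = 121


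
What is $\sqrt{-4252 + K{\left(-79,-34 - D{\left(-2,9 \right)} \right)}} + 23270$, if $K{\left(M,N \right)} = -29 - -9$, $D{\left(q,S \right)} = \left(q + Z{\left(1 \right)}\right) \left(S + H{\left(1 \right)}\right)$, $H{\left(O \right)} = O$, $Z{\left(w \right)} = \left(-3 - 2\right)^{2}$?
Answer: $23270 + 4 i \sqrt{267} \approx 23270.0 + 65.361 i$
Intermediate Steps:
$Z{\left(w \right)} = 25$ ($Z{\left(w \right)} = \left(-5\right)^{2} = 25$)
$D{\left(q,S \right)} = \left(1 + S\right) \left(25 + q\right)$ ($D{\left(q,S \right)} = \left(q + 25\right) \left(S + 1\right) = \left(25 + q\right) \left(1 + S\right) = \left(1 + S\right) \left(25 + q\right)$)
$K{\left(M,N \right)} = -20$ ($K{\left(M,N \right)} = -29 + 9 = -20$)
$\sqrt{-4252 + K{\left(-79,-34 - D{\left(-2,9 \right)} \right)}} + 23270 = \sqrt{-4252 - 20} + 23270 = \sqrt{-4272} + 23270 = 4 i \sqrt{267} + 23270 = 23270 + 4 i \sqrt{267}$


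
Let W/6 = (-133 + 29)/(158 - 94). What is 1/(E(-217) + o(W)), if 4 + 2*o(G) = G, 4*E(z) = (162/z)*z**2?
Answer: -8/70363 ≈ -0.00011370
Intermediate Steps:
E(z) = 81*z/2 (E(z) = ((162/z)*z**2)/4 = (162*z)/4 = 81*z/2)
W = -39/4 (W = 6*((-133 + 29)/(158 - 94)) = 6*(-104/64) = 6*(-104*1/64) = 6*(-13/8) = -39/4 ≈ -9.7500)
o(G) = -2 + G/2
1/(E(-217) + o(W)) = 1/((81/2)*(-217) + (-2 + (1/2)*(-39/4))) = 1/(-17577/2 + (-2 - 39/8)) = 1/(-17577/2 - 55/8) = 1/(-70363/8) = -8/70363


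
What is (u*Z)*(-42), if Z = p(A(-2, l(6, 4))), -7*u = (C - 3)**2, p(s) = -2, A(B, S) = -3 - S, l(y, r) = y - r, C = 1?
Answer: -48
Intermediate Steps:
u = -4/7 (u = -(1 - 3)**2/7 = -1/7*(-2)**2 = -1/7*4 = -4/7 ≈ -0.57143)
Z = -2
(u*Z)*(-42) = -4/7*(-2)*(-42) = (8/7)*(-42) = -48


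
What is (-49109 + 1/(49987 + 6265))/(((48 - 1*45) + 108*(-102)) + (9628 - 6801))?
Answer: 2762479467/460478872 ≈ 5.9991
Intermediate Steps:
(-49109 + 1/(49987 + 6265))/(((48 - 1*45) + 108*(-102)) + (9628 - 6801)) = (-49109 + 1/56252)/(((48 - 45) - 11016) + 2827) = (-49109 + 1/56252)/((3 - 11016) + 2827) = -2762479467/(56252*(-11013 + 2827)) = -2762479467/56252/(-8186) = -2762479467/56252*(-1/8186) = 2762479467/460478872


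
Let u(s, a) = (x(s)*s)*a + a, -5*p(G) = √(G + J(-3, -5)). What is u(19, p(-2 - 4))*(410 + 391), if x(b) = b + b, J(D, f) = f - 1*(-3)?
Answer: -1158246*I*√2/5 ≈ -3.276e+5*I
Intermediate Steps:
J(D, f) = 3 + f (J(D, f) = f + 3 = 3 + f)
p(G) = -√(-2 + G)/5 (p(G) = -√(G + (3 - 5))/5 = -√(G - 2)/5 = -√(-2 + G)/5)
x(b) = 2*b
u(s, a) = a + 2*a*s² (u(s, a) = ((2*s)*s)*a + a = (2*s²)*a + a = 2*a*s² + a = a + 2*a*s²)
u(19, p(-2 - 4))*(410 + 391) = ((-√(-2 + (-2 - 4))/5)*(1 + 2*19²))*(410 + 391) = ((-√(-2 - 6)/5)*(1 + 2*361))*801 = ((-2*I*√2/5)*(1 + 722))*801 = (-2*I*√2/5*723)*801 = -1446*I*√2/5*801 = -1158246*I*√2/5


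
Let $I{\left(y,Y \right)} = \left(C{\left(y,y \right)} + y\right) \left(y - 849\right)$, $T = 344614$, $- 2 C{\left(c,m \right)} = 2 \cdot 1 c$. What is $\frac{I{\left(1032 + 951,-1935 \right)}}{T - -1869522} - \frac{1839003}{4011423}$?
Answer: $- \frac{613001}{1337141} \approx -0.45844$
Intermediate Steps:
$C{\left(c,m \right)} = - c$ ($C{\left(c,m \right)} = - \frac{2 \cdot 1 c}{2} = - \frac{2 c}{2} = - c$)
$I{\left(y,Y \right)} = 0$ ($I{\left(y,Y \right)} = \left(- y + y\right) \left(y - 849\right) = 0 \left(-849 + y\right) = 0$)
$\frac{I{\left(1032 + 951,-1935 \right)}}{T - -1869522} - \frac{1839003}{4011423} = \frac{0}{344614 - -1869522} - \frac{1839003}{4011423} = \frac{0}{344614 + 1869522} - \frac{613001}{1337141} = \frac{0}{2214136} - \frac{613001}{1337141} = 0 \cdot \frac{1}{2214136} - \frac{613001}{1337141} = 0 - \frac{613001}{1337141} = - \frac{613001}{1337141}$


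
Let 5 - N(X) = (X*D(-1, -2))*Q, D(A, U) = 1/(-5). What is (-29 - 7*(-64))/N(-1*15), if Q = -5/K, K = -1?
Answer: -419/10 ≈ -41.900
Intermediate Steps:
D(A, U) = -⅕ (D(A, U) = 1*(-⅕) = -⅕)
Q = 5 (Q = -5/(-1) = -5*(-1) = 5)
N(X) = 5 + X (N(X) = 5 - X*(-⅕)*5 = 5 - (-X/5)*5 = 5 - (-1)*X = 5 + X)
(-29 - 7*(-64))/N(-1*15) = (-29 - 7*(-64))/(5 - 1*15) = (-29 + 448)/(5 - 15) = 419/(-10) = 419*(-⅒) = -419/10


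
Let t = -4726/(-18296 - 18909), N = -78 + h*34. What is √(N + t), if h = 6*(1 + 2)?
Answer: 2*√184836263045/37205 ≈ 23.111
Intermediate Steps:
h = 18 (h = 6*3 = 18)
N = 534 (N = -78 + 18*34 = -78 + 612 = 534)
t = 4726/37205 (t = -4726/(-37205) = -4726*(-1/37205) = 4726/37205 ≈ 0.12703)
√(N + t) = √(534 + 4726/37205) = √(19872196/37205) = 2*√184836263045/37205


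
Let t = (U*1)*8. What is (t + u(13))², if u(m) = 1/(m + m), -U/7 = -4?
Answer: 33930625/676 ≈ 50193.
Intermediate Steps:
U = 28 (U = -7*(-4) = 28)
u(m) = 1/(2*m)
t = 224 (t = (28*1)*8 = 28*8 = 224)
(t + u(13))² = (224 + (½)/13)² = (224 + (½)*(1/13))² = (224 + 1/26)² = (5825/26)² = 33930625/676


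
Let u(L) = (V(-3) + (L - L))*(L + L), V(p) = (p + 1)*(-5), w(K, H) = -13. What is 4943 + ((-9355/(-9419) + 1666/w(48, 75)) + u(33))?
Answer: 670500102/122447 ≈ 5475.8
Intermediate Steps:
V(p) = -5 - 5*p (V(p) = (1 + p)*(-5) = -5 - 5*p)
u(L) = 20*L (u(L) = ((-5 - 5*(-3)) + (L - L))*(L + L) = ((-5 + 15) + 0)*(2*L) = (10 + 0)*(2*L) = 10*(2*L) = 20*L)
4943 + ((-9355/(-9419) + 1666/w(48, 75)) + u(33)) = 4943 + ((-9355/(-9419) + 1666/(-13)) + 20*33) = 4943 + ((-9355*(-1/9419) + 1666*(-1/13)) + 660) = 4943 + ((9355/9419 - 1666/13) + 660) = 4943 + (-15570439/122447 + 660) = 4943 + 65244581/122447 = 670500102/122447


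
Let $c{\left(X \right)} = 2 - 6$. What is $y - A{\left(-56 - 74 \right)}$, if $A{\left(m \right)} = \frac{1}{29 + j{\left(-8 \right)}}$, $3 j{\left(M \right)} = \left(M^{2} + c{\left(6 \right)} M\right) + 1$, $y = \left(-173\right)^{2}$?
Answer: $\frac{5506933}{184} \approx 29929.0$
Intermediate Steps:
$y = 29929$
$c{\left(X \right)} = -4$ ($c{\left(X \right)} = 2 - 6 = -4$)
$j{\left(M \right)} = \frac{1}{3} - \frac{4 M}{3} + \frac{M^{2}}{3}$ ($j{\left(M \right)} = \frac{\left(M^{2} - 4 M\right) + 1}{3} = \frac{1 + M^{2} - 4 M}{3} = \frac{1}{3} - \frac{4 M}{3} + \frac{M^{2}}{3}$)
$A{\left(m \right)} = \frac{3}{184}$ ($A{\left(m \right)} = \frac{1}{29 + \left(\frac{1}{3} - - \frac{32}{3} + \frac{\left(-8\right)^{2}}{3}\right)} = \frac{1}{29 + \left(\frac{1}{3} + \frac{32}{3} + \frac{1}{3} \cdot 64\right)} = \frac{1}{29 + \left(\frac{1}{3} + \frac{32}{3} + \frac{64}{3}\right)} = \frac{1}{29 + \frac{97}{3}} = \frac{1}{\frac{184}{3}} = \frac{3}{184}$)
$y - A{\left(-56 - 74 \right)} = 29929 - \frac{3}{184} = \frac{5506933}{184}$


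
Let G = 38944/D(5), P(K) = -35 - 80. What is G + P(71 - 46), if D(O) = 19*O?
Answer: 28019/95 ≈ 294.94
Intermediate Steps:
P(K) = -115
G = 38944/95 (G = 38944/((19*5)) = 38944/95 ≈ 409.94)
G + P(71 - 46) = 38944/95 - 115 = 28019/95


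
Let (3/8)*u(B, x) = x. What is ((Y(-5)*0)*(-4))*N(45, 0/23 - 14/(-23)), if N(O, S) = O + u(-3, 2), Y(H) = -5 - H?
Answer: 0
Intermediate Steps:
u(B, x) = 8*x/3
N(O, S) = 16/3 + O (N(O, S) = O + (8/3)*2 = O + 16/3 = 16/3 + O)
((Y(-5)*0)*(-4))*N(45, 0/23 - 14/(-23)) = (((-5 - 1*(-5))*0)*(-4))*(16/3 + 45) = (((-5 + 5)*0)*(-4))*(151/3) = ((0*0)*(-4))*(151/3) = (0*(-4))*(151/3) = 0*(151/3) = 0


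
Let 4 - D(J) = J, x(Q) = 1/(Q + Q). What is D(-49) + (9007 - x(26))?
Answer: 471119/52 ≈ 9060.0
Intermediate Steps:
x(Q) = 1/(2*Q)
D(J) = 4 - J
D(-49) + (9007 - x(26)) = (4 - 1*(-49)) + (9007 - 1/(2*26)) = (4 + 49) + (9007 - 1/(2*26)) = 53 + (9007 - 1*1/52) = 53 + (9007 - 1/52) = 53 + 468363/52 = 471119/52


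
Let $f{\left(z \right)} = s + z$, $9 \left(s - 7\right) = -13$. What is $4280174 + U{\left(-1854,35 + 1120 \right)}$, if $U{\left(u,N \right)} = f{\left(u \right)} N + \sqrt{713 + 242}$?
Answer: $\frac{6435662}{3} + \sqrt{955} \approx 2.1453 \cdot 10^{6}$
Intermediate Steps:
$s = \frac{50}{9}$ ($s = 7 + \frac{1}{9} \left(-13\right) = 7 - \frac{13}{9} = \frac{50}{9} \approx 5.5556$)
$f{\left(z \right)} = \frac{50}{9} + z$
$U{\left(u,N \right)} = \sqrt{955} + N \left(\frac{50}{9} + u\right)$ ($U{\left(u,N \right)} = \left(\frac{50}{9} + u\right) N + \sqrt{713 + 242} = N \left(\frac{50}{9} + u\right) + \sqrt{955} = \sqrt{955} + N \left(\frac{50}{9} + u\right)$)
$4280174 + U{\left(-1854,35 + 1120 \right)} = 4280174 + \left(\sqrt{955} + \frac{50 \left(35 + 1120\right)}{9} + \left(35 + 1120\right) \left(-1854\right)\right) = 4280174 + \left(\sqrt{955} + \frac{50}{9} \cdot 1155 + 1155 \left(-1854\right)\right) = 4280174 + \left(\sqrt{955} + \frac{19250}{3} - 2141370\right) = 4280174 - \left(\frac{6404860}{3} - \sqrt{955}\right) = \frac{6435662}{3} + \sqrt{955}$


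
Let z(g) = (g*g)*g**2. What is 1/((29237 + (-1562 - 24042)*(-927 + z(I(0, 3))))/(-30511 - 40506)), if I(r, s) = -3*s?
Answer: 71017/144223699 ≈ 0.00049241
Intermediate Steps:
z(g) = g**4 (z(g) = g**2*g**2 = g**4)
1/((29237 + (-1562 - 24042)*(-927 + z(I(0, 3))))/(-30511 - 40506)) = 1/((29237 + (-1562 - 24042)*(-927 + (-3*3)**4))/(-30511 - 40506)) = 1/((29237 - 25604*(-927 + (-9)**4))/(-71017)) = 1/((29237 - 25604*(-927 + 6561))*(-1/71017)) = 1/((29237 - 25604*5634)*(-1/71017)) = 1/((29237 - 144252936)*(-1/71017)) = 1/(-144223699*(-1/71017)) = 1/(144223699/71017) = 71017/144223699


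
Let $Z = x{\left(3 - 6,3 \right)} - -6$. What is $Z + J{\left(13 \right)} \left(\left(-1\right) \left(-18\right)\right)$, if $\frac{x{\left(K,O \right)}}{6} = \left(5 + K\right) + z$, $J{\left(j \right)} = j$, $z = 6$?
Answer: $288$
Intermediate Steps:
$x{\left(K,O \right)} = 66 + 6 K$ ($x{\left(K,O \right)} = 6 \left(\left(5 + K\right) + 6\right) = 6 \left(11 + K\right) = 66 + 6 K$)
$Z = 54$ ($Z = \left(66 + 6 \left(3 - 6\right)\right) - -6 = \left(66 + 6 \left(3 - 6\right)\right) + 6 = \left(66 + 6 \left(-3\right)\right) + 6 = \left(66 - 18\right) + 6 = 48 + 6 = 54$)
$Z + J{\left(13 \right)} \left(\left(-1\right) \left(-18\right)\right) = 54 + 13 \left(\left(-1\right) \left(-18\right)\right) = 54 + 13 \cdot 18 = 54 + 234 = 288$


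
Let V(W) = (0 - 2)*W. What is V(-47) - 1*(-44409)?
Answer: 44503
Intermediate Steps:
V(W) = -2*W
V(-47) - 1*(-44409) = -2*(-47) - 1*(-44409) = 94 + 44409 = 44503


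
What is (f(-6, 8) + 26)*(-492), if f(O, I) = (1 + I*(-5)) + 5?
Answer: 3936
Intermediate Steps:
f(O, I) = 6 - 5*I (f(O, I) = (1 - 5*I) + 5 = 6 - 5*I)
(f(-6, 8) + 26)*(-492) = ((6 - 5*8) + 26)*(-492) = ((6 - 40) + 26)*(-492) = (-34 + 26)*(-492) = -8*(-492) = 3936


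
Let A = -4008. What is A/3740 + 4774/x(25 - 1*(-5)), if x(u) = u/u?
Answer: 4462688/935 ≈ 4772.9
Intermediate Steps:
x(u) = 1
A/3740 + 4774/x(25 - 1*(-5)) = -4008/3740 + 4774/1 = -4008*1/3740 + 4774*1 = -1002/935 + 4774 = 4462688/935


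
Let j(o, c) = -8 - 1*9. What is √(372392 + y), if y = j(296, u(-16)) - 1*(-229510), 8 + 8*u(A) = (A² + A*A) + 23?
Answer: √601885 ≈ 775.81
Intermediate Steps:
u(A) = 15/8 + A²/4 (u(A) = -1 + ((A² + A*A) + 23)/8 = -1 + ((A² + A²) + 23)/8 = -1 + (2*A² + 23)/8 = -1 + (23 + 2*A²)/8 = -1 + (23/8 + A²/4) = 15/8 + A²/4)
j(o, c) = -17 (j(o, c) = -8 - 9 = -17)
y = 229493 (y = -17 - 1*(-229510) = -17 + 229510 = 229493)
√(372392 + y) = √(372392 + 229493) = √601885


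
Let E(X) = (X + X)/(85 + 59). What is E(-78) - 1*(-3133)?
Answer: 37583/12 ≈ 3131.9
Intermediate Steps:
E(X) = X/72 (E(X) = (2*X)/144 = (2*X)*(1/144) = X/72)
E(-78) - 1*(-3133) = (1/72)*(-78) - 1*(-3133) = -13/12 + 3133 = 37583/12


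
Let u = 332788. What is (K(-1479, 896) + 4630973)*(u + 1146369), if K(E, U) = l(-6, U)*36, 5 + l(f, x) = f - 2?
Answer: 6849243884285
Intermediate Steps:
l(f, x) = -7 + f (l(f, x) = -5 + (f - 2) = -5 + (-2 + f) = -7 + f)
K(E, U) = -468 (K(E, U) = (-7 - 6)*36 = -13*36 = -468)
(K(-1479, 896) + 4630973)*(u + 1146369) = (-468 + 4630973)*(332788 + 1146369) = 4630505*1479157 = 6849243884285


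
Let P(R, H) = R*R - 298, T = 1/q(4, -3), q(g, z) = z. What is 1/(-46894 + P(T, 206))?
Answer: -9/424727 ≈ -2.1190e-5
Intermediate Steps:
T = -⅓ (T = 1/(-3) = -⅓ ≈ -0.33333)
P(R, H) = -298 + R² (P(R, H) = R² - 298 = -298 + R²)
1/(-46894 + P(T, 206)) = 1/(-46894 + (-298 + (-⅓)²)) = 1/(-46894 + (-298 + ⅑)) = 1/(-46894 - 2681/9) = 1/(-424727/9) = -9/424727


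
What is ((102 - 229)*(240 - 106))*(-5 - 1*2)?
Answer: 119126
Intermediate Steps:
((102 - 229)*(240 - 106))*(-5 - 1*2) = (-127*134)*(-5 - 2) = -17018*(-7) = 119126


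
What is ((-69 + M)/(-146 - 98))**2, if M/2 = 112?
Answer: 24025/59536 ≈ 0.40354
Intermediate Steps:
M = 224 (M = 2*112 = 224)
((-69 + M)/(-146 - 98))**2 = ((-69 + 224)/(-146 - 98))**2 = (155/(-244))**2 = (155*(-1/244))**2 = (-155/244)**2 = 24025/59536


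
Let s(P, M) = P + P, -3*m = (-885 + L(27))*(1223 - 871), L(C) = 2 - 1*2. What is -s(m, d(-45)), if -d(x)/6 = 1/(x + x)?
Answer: -207680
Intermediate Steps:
L(C) = 0 (L(C) = 2 - 2 = 0)
d(x) = -3/x (d(x) = -6/(x + x) = -6*1/(2*x) = -3/x)
m = 103840 (m = -(-885 + 0)*(1223 - 871)/3 = -(-295)*352 = -⅓*(-311520) = 103840)
s(P, M) = 2*P
-s(m, d(-45)) = -2*103840 = -1*207680 = -207680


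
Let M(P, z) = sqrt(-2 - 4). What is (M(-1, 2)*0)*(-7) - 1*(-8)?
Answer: 8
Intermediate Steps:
M(P, z) = I*sqrt(6) (M(P, z) = sqrt(-6) = I*sqrt(6))
(M(-1, 2)*0)*(-7) - 1*(-8) = ((I*sqrt(6))*0)*(-7) - 1*(-8) = 0*(-7) + 8 = 0 + 8 = 8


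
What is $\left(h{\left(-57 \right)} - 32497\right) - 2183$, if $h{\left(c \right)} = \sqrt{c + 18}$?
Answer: $-34680 + i \sqrt{39} \approx -34680.0 + 6.245 i$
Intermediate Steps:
$h{\left(c \right)} = \sqrt{18 + c}$
$\left(h{\left(-57 \right)} - 32497\right) - 2183 = \left(\sqrt{18 - 57} - 32497\right) - 2183 = \left(\sqrt{-39} - 32497\right) - 2183 = \left(i \sqrt{39} - 32497\right) - 2183 = \left(-32497 + i \sqrt{39}\right) - 2183 = -34680 + i \sqrt{39}$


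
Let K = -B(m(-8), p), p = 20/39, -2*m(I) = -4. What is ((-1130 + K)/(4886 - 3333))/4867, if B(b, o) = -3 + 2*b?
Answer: -1131/7558451 ≈ -0.00014963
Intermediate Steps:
m(I) = 2 (m(I) = -½*(-4) = 2)
p = 20/39 (p = 20*(1/39) = 20/39 ≈ 0.51282)
K = -1 (K = -(-3 + 2*2) = -(-3 + 4) = -1*1 = -1)
((-1130 + K)/(4886 - 3333))/4867 = ((-1130 - 1)/(4886 - 3333))/4867 = -1131/1553*(1/4867) = -1131*1/1553*(1/4867) = -1131/1553*1/4867 = -1131/7558451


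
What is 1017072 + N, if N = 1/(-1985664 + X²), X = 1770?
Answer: 1166821612993/1147236 ≈ 1.0171e+6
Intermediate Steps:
N = 1/1147236 (N = 1/(-1985664 + 1770²) = 1/(-1985664 + 3132900) = 1/1147236 ≈ 8.7166e-7)
1017072 + N = 1017072 + 1/1147236 = 1166821612993/1147236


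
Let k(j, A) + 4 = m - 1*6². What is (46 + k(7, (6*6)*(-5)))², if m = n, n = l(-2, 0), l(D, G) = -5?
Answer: 1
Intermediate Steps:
n = -5
m = -5
k(j, A) = -45 (k(j, A) = -4 + (-5 - 1*6²) = -4 + (-5 - 1*36) = -4 + (-5 - 36) = -4 - 41 = -45)
(46 + k(7, (6*6)*(-5)))² = (46 - 45)² = 1² = 1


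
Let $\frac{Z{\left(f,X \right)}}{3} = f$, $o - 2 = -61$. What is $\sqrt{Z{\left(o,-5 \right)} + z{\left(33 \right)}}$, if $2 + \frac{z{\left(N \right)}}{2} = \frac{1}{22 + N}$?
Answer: $\frac{i \sqrt{547415}}{55} \approx 13.452 i$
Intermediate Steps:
$o = -59$ ($o = 2 - 61 = -59$)
$Z{\left(f,X \right)} = 3 f$
$z{\left(N \right)} = -4 + \frac{2}{22 + N}$
$\sqrt{Z{\left(o,-5 \right)} + z{\left(33 \right)}} = \sqrt{3 \left(-59\right) + \frac{2 \left(-43 - 66\right)}{22 + 33}} = \sqrt{-177 + \frac{2 \left(-43 - 66\right)}{55}} = \sqrt{-177 + 2 \cdot \frac{1}{55} \left(-109\right)} = \sqrt{-177 - \frac{218}{55}} = \sqrt{- \frac{9953}{55}} = \frac{i \sqrt{547415}}{55}$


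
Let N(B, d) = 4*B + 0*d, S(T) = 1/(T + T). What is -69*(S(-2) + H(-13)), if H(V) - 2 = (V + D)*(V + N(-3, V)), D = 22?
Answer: 61617/4 ≈ 15404.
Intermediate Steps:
S(T) = 1/(2*T)
N(B, d) = 4*B (N(B, d) = 4*B + 0 = 4*B)
H(V) = 2 + (-12 + V)*(22 + V) (H(V) = 2 + (V + 22)*(V + 4*(-3)) = 2 + (22 + V)*(V - 12) = 2 + (22 + V)*(-12 + V) = 2 + (-12 + V)*(22 + V))
-69*(S(-2) + H(-13)) = -69*((1/2)/(-2) + (-262 + (-13)**2 + 10*(-13))) = -69*((1/2)*(-1/2) + (-262 + 169 - 130)) = -69*(-1/4 - 223) = -69*(-893/4) = 61617/4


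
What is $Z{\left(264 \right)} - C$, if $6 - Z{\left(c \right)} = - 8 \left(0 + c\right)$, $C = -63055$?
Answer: $65173$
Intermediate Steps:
$Z{\left(c \right)} = 6 + 8 c$ ($Z{\left(c \right)} = 6 - - 8 \left(0 + c\right) = 6 - - 8 c = 6 + 8 c$)
$Z{\left(264 \right)} - C = \left(6 + 8 \cdot 264\right) - -63055 = \left(6 + 2112\right) + 63055 = 2118 + 63055 = 65173$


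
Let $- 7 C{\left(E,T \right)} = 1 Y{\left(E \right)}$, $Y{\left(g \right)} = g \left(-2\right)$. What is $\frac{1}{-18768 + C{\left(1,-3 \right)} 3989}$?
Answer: $- \frac{7}{123398} \approx -5.6727 \cdot 10^{-5}$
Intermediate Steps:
$Y{\left(g \right)} = - 2 g$
$C{\left(E,T \right)} = \frac{2 E}{7}$ ($C{\left(E,T \right)} = - \frac{1 \left(- 2 E\right)}{7} = - \frac{\left(-2\right) E}{7} = \frac{2 E}{7}$)
$\frac{1}{-18768 + C{\left(1,-3 \right)} 3989} = \frac{1}{-18768 + \frac{2}{7} \cdot 1 \cdot 3989} = \frac{1}{-18768 + \frac{2}{7} \cdot 3989} = \frac{1}{-18768 + \frac{7978}{7}} = \frac{1}{- \frac{123398}{7}} = - \frac{7}{123398}$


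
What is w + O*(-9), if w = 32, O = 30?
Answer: -238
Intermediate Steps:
w + O*(-9) = 32 + 30*(-9) = 32 - 270 = -238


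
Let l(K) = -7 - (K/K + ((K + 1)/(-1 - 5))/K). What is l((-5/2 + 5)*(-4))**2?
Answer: 24649/400 ≈ 61.622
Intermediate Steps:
l(K) = -8 - (-1/6 - K/6)/K (l(K) = -7 - (1 + ((1 + K)/(-6))/K) = -7 - (1 + ((1 + K)*(-1/6))/K) = -7 - (1 + (-1/6 - K/6)/K) = -7 + (-1 - (-1/6 - K/6)/K) = -8 - (-1/6 - K/6)/K)
l((-5/2 + 5)*(-4))**2 = ((1 - 47*(-5/2 + 5)*(-4))/(6*(((-5/2 + 5)*(-4)))))**2 = ((1 - 235*(-4)/2)/(6*(((5/2)*(-4)))))**2 = ((1/6)*(1 - 47*(-10))/(-10))**2 = ((1/6)*(-1/10)*(1 + 470))**2 = ((1/6)*(-1/10)*471)**2 = (-157/20)**2 = 24649/400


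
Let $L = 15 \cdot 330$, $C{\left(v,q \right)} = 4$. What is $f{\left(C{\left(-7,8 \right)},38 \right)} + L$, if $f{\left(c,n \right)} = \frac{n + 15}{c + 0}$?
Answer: $\frac{19853}{4} \approx 4963.3$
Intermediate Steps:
$L = 4950$
$f{\left(c,n \right)} = \frac{15 + n}{c}$
$f{\left(C{\left(-7,8 \right)},38 \right)} + L = \frac{15 + 38}{4} + 4950 = \frac{1}{4} \cdot 53 + 4950 = \frac{53}{4} + 4950 = \frac{19853}{4}$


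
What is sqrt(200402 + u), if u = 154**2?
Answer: 3*sqrt(24902) ≈ 473.41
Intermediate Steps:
u = 23716
sqrt(200402 + u) = sqrt(200402 + 23716) = sqrt(224118) = 3*sqrt(24902)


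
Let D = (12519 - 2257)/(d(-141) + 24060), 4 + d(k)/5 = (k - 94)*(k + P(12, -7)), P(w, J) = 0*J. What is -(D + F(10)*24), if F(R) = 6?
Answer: -27329222/189715 ≈ -144.05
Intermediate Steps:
P(w, J) = 0
d(k) = -20 + 5*k*(-94 + k) (d(k) = -20 + 5*((k - 94)*(k + 0)) = -20 + 5*((-94 + k)*k) = -20 + 5*(k*(-94 + k)) = -20 + 5*k*(-94 + k))
D = 10262/189715 (D = (12519 - 2257)/((-20 - 470*(-141) + 5*(-141)²) + 24060) = 10262/((-20 + 66270 + 5*19881) + 24060) = 10262/((-20 + 66270 + 99405) + 24060) = 10262/(165655 + 24060) = 10262/189715 ≈ 0.054092)
-(D + F(10)*24) = -(10262/189715 + 6*24) = -(10262/189715 + 144) = -1*27329222/189715 = -27329222/189715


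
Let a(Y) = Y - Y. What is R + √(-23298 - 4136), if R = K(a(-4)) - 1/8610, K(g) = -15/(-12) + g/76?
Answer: 21523/17220 + I*√27434 ≈ 1.2499 + 165.63*I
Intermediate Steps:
a(Y) = 0
K(g) = 5/4 + g/76 (K(g) = -15*(-1/12) + g*(1/76) = 5/4 + g/76)
R = 21523/17220 (R = (5/4 + (1/76)*0) - 1/8610 = (5/4 + 0) - 1*1/8610 = 5/4 - 1/8610 = 21523/17220 ≈ 1.2499)
R + √(-23298 - 4136) = 21523/17220 + √(-23298 - 4136) = 21523/17220 + √(-27434) = 21523/17220 + I*√27434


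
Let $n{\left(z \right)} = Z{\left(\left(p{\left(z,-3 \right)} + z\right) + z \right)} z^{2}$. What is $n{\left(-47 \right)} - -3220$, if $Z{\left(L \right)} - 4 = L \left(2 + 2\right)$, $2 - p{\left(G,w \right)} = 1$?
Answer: $-809692$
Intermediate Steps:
$p{\left(G,w \right)} = 1$ ($p{\left(G,w \right)} = 2 - 1 = 1$)
$Z{\left(L \right)} = 4 + 4 L$ ($Z{\left(L \right)} = 4 + L \left(2 + 2\right) = 4 + L 4 = 4 + 4 L$)
$n{\left(z \right)} = z^{2} \left(8 + 8 z\right)$ ($n{\left(z \right)} = \left(4 + 4 \left(\left(1 + z\right) + z\right)\right) z^{2} = \left(4 + 4 \left(1 + 2 z\right)\right) z^{2} = \left(4 + \left(4 + 8 z\right)\right) z^{2} = \left(8 + 8 z\right) z^{2} = z^{2} \left(8 + 8 z\right)$)
$n{\left(-47 \right)} - -3220 = 8 \left(-47\right)^{2} \left(1 - 47\right) - -3220 = 8 \cdot 2209 \left(-46\right) + 3220 = -812912 + 3220 = -809692$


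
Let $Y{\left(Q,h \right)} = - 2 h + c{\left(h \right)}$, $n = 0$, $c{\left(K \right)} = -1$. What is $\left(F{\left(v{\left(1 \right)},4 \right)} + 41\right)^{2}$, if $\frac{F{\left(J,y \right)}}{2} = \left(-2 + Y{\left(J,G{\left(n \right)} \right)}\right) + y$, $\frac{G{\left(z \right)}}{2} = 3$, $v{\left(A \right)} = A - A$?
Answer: $361$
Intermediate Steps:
$v{\left(A \right)} = 0$
$G{\left(z \right)} = 6$ ($G{\left(z \right)} = 2 \cdot 3 = 6$)
$Y{\left(Q,h \right)} = -1 - 2 h$ ($Y{\left(Q,h \right)} = - 2 h - 1 = -1 - 2 h$)
$F{\left(J,y \right)} = -30 + 2 y$ ($F{\left(J,y \right)} = 2 \left(\left(-2 - 13\right) + y\right) = 2 \left(-15 + y\right) = -30 + 2 y$)
$\left(F{\left(v{\left(1 \right)},4 \right)} + 41\right)^{2} = \left(\left(-30 + 2 \cdot 4\right) + 41\right)^{2} = \left(\left(-30 + 8\right) + 41\right)^{2} = \left(-22 + 41\right)^{2} = 19^{2} = 361$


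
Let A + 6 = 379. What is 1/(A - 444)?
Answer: -1/71 ≈ -0.014085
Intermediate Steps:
A = 373 (A = -6 + 379 = 373)
1/(A - 444) = 1/(373 - 444) = 1/(-71) = -1/71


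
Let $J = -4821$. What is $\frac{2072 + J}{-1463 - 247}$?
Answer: $\frac{2749}{1710} \approx 1.6076$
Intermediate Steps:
$\frac{2072 + J}{-1463 - 247} = \frac{2072 - 4821}{-1463 - 247} = - \frac{2749}{-1710} = \left(-2749\right) \left(- \frac{1}{1710}\right) = \frac{2749}{1710}$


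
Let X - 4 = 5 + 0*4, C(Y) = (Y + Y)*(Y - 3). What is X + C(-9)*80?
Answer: 17289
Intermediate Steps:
C(Y) = 2*Y*(-3 + Y) (C(Y) = (2*Y)*(-3 + Y) = 2*Y*(-3 + Y))
X = 9 (X = 4 + (5 + 0*4) = 4 + (5 + 0) = 4 + 5 = 9)
X + C(-9)*80 = 9 + (2*(-9)*(-3 - 9))*80 = 9 + (2*(-9)*(-12))*80 = 9 + 216*80 = 9 + 17280 = 17289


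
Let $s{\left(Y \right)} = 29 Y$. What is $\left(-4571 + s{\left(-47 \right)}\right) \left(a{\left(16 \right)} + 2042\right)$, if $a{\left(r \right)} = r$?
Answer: $-12212172$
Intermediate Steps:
$\left(-4571 + s{\left(-47 \right)}\right) \left(a{\left(16 \right)} + 2042\right) = \left(-4571 + 29 \left(-47\right)\right) \left(16 + 2042\right) = \left(-4571 - 1363\right) 2058 = \left(-5934\right) 2058 = -12212172$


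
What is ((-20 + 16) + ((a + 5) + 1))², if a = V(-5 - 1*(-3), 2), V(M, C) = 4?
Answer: 36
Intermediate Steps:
a = 4
((-20 + 16) + ((a + 5) + 1))² = ((-20 + 16) + ((4 + 5) + 1))² = (-4 + (9 + 1))² = (-4 + 10)² = 6² = 36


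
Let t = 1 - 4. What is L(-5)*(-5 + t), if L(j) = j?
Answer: 40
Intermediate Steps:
t = -3
L(-5)*(-5 + t) = -5*(-5 - 3) = -5*(-8) = 40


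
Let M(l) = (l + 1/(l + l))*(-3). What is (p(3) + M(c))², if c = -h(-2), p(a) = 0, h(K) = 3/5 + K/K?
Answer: 210681/6400 ≈ 32.919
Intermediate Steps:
h(K) = 8/5 (h(K) = 3*(⅕) + 1 = ⅗ + 1 = 8/5)
c = -8/5 (c = -1*8/5 = -8/5 ≈ -1.6000)
M(l) = -3*l - 3/(2*l) (M(l) = (l + 1/(2*l))*(-3) = -3*l - 3/(2*l))
(p(3) + M(c))² = (0 + (-3*(-8/5) - 3/(2*(-8/5))))² = (0 + (24/5 - 3/2*(-5/8)))² = (0 + (24/5 + 15/16))² = (0 + 459/80)² = (459/80)² = 210681/6400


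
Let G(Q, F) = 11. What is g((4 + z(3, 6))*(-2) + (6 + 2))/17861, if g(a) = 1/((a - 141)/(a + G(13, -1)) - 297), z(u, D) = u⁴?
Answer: -151/795600384 ≈ -1.8979e-7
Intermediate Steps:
g(a) = 1/(-297 + (-141 + a)/(11 + a)) (g(a) = 1/((a - 141)/(a + 11) - 297) = 1/((-141 + a)/(11 + a) - 297) = 1/(-297 + (-141 + a)/(11 + a)))
g((4 + z(3, 6))*(-2) + (6 + 2))/17861 = ((-11 - ((4 + 3⁴)*(-2) + (6 + 2)))/(8*(426 + 37*((4 + 3⁴)*(-2) + (6 + 2)))))/17861 = ((-11 - ((4 + 81)*(-2) + 8))/(8*(426 + 37*((4 + 81)*(-2) + 8))))*(1/17861) = ((-11 - (85*(-2) + 8))/(8*(426 + 37*(85*(-2) + 8))))*(1/17861) = ((-11 - (-170 + 8))/(8*(426 + 37*(-170 + 8))))*(1/17861) = ((-11 - 1*(-162))/(8*(426 + 37*(-162))))*(1/17861) = ((-11 + 162)/(8*(426 - 5994)))*(1/17861) = ((⅛)*151/(-5568))*(1/17861) = ((⅛)*(-1/5568)*151)*(1/17861) = -151/44544*1/17861 = -151/795600384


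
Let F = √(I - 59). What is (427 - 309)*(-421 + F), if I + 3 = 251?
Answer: -49678 + 354*√21 ≈ -48056.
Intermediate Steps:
I = 248 (I = -3 + 251 = 248)
F = 3*√21 (F = √(248 - 59) = √189 = 3*√21 ≈ 13.748)
(427 - 309)*(-421 + F) = (427 - 309)*(-421 + 3*√21) = 118*(-421 + 3*√21) = -49678 + 354*√21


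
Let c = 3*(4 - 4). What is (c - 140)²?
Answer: 19600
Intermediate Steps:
c = 0 (c = 3*0 = 0)
(c - 140)² = (0 - 140)² = (-140)² = 19600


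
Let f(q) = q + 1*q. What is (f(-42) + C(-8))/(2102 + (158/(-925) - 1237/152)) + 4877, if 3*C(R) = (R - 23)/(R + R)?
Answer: 8613871208683/1766237754 ≈ 4877.0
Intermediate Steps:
C(R) = (-23 + R)/(6*R) (C(R) = ((R - 23)/(R + R))/3 = ((-23 + R)/((2*R)))/3 = ((-23 + R)*(1/(2*R)))/3 = ((-23 + R)/(2*R))/3 = (-23 + R)/(6*R))
f(q) = 2*q (f(q) = q + q = 2*q)
(f(-42) + C(-8))/(2102 + (158/(-925) - 1237/152)) + 4877 = (2*(-42) + (1/6)*(-23 - 8)/(-8))/(2102 + (158/(-925) - 1237/152)) + 4877 = (-84 + (1/6)*(-1/8)*(-31))/(2102 + (158*(-1/925) - 1237*1/152)) + 4877 = (-84 + 31/48)/(2102 + (-158/925 - 1237/152)) + 4877 = -4001/(48*(2102 - 1168241/140600)) + 4877 = -4001/(48*294372959/140600) + 4877 = -4001/48*140600/294372959 + 4877 = -70317575/1766237754 + 4877 = 8613871208683/1766237754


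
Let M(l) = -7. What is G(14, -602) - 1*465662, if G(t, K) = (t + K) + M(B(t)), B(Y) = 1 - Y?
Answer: -466257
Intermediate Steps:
G(t, K) = -7 + K + t (G(t, K) = (t + K) - 7 = (K + t) - 7 = -7 + K + t)
G(14, -602) - 1*465662 = (-7 - 602 + 14) - 1*465662 = -595 - 465662 = -466257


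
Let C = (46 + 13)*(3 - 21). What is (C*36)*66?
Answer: -2523312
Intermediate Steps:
C = -1062 (C = 59*(-18) = -1062)
(C*36)*66 = -1062*36*66 = -38232*66 = -2523312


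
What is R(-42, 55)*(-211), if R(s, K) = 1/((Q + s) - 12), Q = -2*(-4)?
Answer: 211/46 ≈ 4.5870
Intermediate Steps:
Q = 8
R(s, K) = 1/(-4 + s) (R(s, K) = 1/((8 + s) - 12) = 1/(-4 + s))
R(-42, 55)*(-211) = -211/(-4 - 42) = -211/(-46) = -1/46*(-211) = 211/46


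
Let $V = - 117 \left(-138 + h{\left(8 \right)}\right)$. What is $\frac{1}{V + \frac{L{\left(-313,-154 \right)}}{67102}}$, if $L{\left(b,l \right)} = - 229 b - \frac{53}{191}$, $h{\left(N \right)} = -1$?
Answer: $\frac{6408241}{104224068510} \approx 6.1485 \cdot 10^{-5}$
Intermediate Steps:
$L{\left(b,l \right)} = - \frac{53}{191} - 229 b$ ($L{\left(b,l \right)} = - 229 b - \frac{53}{191} = - \frac{53}{191} - 229 b$)
$V = 16263$ ($V = - 117 \left(-138 - 1\right) = \left(-117\right) \left(-139\right) = 16263$)
$\frac{1}{V + \frac{L{\left(-313,-154 \right)}}{67102}} = \frac{1}{16263 + \frac{- \frac{53}{191} - -71677}{67102}} = \frac{1}{16263 + \left(- \frac{53}{191} + 71677\right) \frac{1}{67102}} = \frac{1}{16263 + \frac{13690254}{191} \cdot \frac{1}{67102}} = \frac{1}{16263 + \frac{6845127}{6408241}} = \frac{1}{\frac{104224068510}{6408241}} = \frac{6408241}{104224068510}$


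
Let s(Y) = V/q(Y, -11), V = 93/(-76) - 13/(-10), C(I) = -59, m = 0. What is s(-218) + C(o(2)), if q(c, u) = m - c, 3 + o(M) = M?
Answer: -4887531/82840 ≈ -59.000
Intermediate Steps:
o(M) = -3 + M
q(c, u) = -c (q(c, u) = 0 - c = -c)
V = 29/380 (V = 93*(-1/76) - 13*(-⅒) = -93/76 + 13/10 = 29/380 ≈ 0.076316)
s(Y) = -29/(380*Y) (s(Y) = 29/(380*((-Y))) = 29*(-1/Y)/380 = -29/(380*Y))
s(-218) + C(o(2)) = -29/380/(-218) - 59 = -29/380*(-1/218) - 59 = 29/82840 - 59 = -4887531/82840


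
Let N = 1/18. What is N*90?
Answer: 5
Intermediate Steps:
N = 1/18 ≈ 0.055556
N*90 = (1/18)*90 = 5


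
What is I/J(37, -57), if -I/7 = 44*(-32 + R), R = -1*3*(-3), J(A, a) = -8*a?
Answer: 1771/114 ≈ 15.535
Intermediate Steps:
R = 9 (R = -3*(-3) = 9)
I = 7084 (I = -308*(-32 + 9) = -308*(-23) = -7*(-1012) = 7084)
I/J(37, -57) = 7084/((-8*(-57))) = 7084/456 = 7084*(1/456) = 1771/114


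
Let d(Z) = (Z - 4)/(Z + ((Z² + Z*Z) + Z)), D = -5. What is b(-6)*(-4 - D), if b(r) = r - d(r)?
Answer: -35/6 ≈ -5.8333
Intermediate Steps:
d(Z) = (-4 + Z)/(2*Z + 2*Z²) (d(Z) = (-4 + Z)/(Z + ((Z² + Z²) + Z)) = (-4 + Z)/(Z + (2*Z² + Z)) = (-4 + Z)/(Z + (Z + 2*Z²)) = (-4 + Z)/(2*Z + 2*Z²))
b(r) = r - (-4 + r)/(2*r*(1 + r))
b(-6)*(-4 - D) = ((½)*(4 - 1*(-6) + 2*(-6)²*(1 - 6))/(-6*(1 - 6)))*(-4 - 1*(-5)) = ((½)*(-⅙)*(4 + 6 + 2*36*(-5))/(-5))*(-4 + 5) = ((½)*(-⅙)*(-⅕)*(4 + 6 - 360))*1 = ((½)*(-⅙)*(-⅕)*(-350))*1 = -35/6*1 = -35/6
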